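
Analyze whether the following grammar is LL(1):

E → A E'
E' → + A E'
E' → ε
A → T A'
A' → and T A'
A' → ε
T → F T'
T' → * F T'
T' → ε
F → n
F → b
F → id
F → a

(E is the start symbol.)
Yes, the grammar is LL(1).

A grammar is LL(1) if for each non-terminal N with multiple productions, the predict sets of those productions are pairwise disjoint, where PREDICT(N → α) = (FIRST(α) \ {ε}) ∪ (FOLLOW(N) if α ⇒* ε).

Relevant sets:
  FOLLOW(E') = { $ }
  FOLLOW(A') = { $, '+' }
  FOLLOW(T') = { $, '+', 'and' }

For E':
  PREDICT(E' → '+' A E') = { '+' }
  PREDICT(E' → ε) = { $ }
For A':
  PREDICT(A' → and T A') = { 'and' }
  PREDICT(A' → ε) = { $, '+' }
For T':
  PREDICT(T' → '*' F T') = { '*' }
  PREDICT(T' → ε) = { $, '+', 'and' }
For F:
  PREDICT(F → n) = { 'n' }
  PREDICT(F → b) = { 'b' }
  PREDICT(F → id) = { 'id' }
  PREDICT(F → a) = { 'a' }
E, A, T have a single production, so nothing to check there.

All predict sets are disjoint. The grammar IS LL(1).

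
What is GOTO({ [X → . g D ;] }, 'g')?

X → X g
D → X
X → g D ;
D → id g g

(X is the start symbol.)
GOTO(I, 'g') = CLOSURE({ [A → αX.β] : [A → α.Xβ] ∈ I, X = 'g' })

Items with dot before 'g', with the dot advanced:
  [X → . g D ;] → [X → g . D ;]
Closure of the advanced items:
  [X → g . D ;] has the dot before D: add [D → . X], [D → . id g g]
  [D → . X] has the dot before X: add [X → . X g], [X → . g D ;]

GOTO = { [D → . X], [D → . id g g], [X → . X g], [X → . g D ;], [X → g . D ;] }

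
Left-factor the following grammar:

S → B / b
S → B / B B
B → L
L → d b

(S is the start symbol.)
Left-factoring transforms A → αβ₁ | αβ₂ into A → αA' and A' → β₁ | β₂
(α is the longest common prefix among the alternatives). Repeat until
no nonterminal has two alternatives with a common prefix.

Round 1: S has alternatives sharing prefix 'B /'. Introduce S': S → B / S'
  Add: S' → b
  Add: S' → B B

No remaining common prefixes — done.

Resulting grammar:
S → B / S'
S' → b
S' → B B
B → L
L → d b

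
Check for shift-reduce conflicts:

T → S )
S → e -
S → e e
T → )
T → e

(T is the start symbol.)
Yes — I4: [T → e .] vs [S → e . -]

Augment with T' → T and build the canonical LR(0) collection (I0 = CLOSURE({[T' → . T]}), then GOTO on every symbol after a dot until no new states appear). It has 8 states:
  I0: { [S → . e -], [S → . e e], [T → . )], [T → . S )], [T → . e], [T' → . T] }  — shift
  I1: { [T → ) .] }  — reduce
  I2: { [T → S . )] }  — shift
  I3: { [T' → T .] }  — accept
  I4: { [S → e . -], [S → e . e], [T → e .] }  — shift, reduce
  I5: { [S → e - .] }  — reduce
  I6: { [S → e e .] }  — reduce
  I7: { [T → S ) .] }  — reduce

I4 contains reduce item [T → e .] and shift items [S → e . -], [S → e . e] — shift-reduce conflict.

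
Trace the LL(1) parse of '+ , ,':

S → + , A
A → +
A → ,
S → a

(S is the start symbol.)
Stack is shown with the top on the left.

Stack    Input    Action
------------------------
S $      + , , $  output S → + , A
+ , A $  + , , $  match '+'
, A $    , , $    match ','
A $      , $      output A → ,
, $      , $      match ','
$        $        accept

The string is accepted.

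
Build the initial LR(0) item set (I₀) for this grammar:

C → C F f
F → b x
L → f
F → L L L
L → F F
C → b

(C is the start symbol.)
First, augment the grammar with C' → C
I₀ = CLOSURE({ [C' → . C] }):
  [C' → . C] has the dot before C: add [C → . C F f], [C → . b]
No further items can be added.

I₀ = { [C → . C F f], [C → . b], [C' → . C] }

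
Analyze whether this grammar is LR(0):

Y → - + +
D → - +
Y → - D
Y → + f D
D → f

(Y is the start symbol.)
A grammar is LR(0) if no state in the canonical LR(0) collection has:
  - both a shift item (dot before a terminal) and a complete item (shift-reduce conflict), or
  - two or more complete items (reduce-reduce conflict; the accept item [Y' → Y .] counts as a complete item here).

Augment with Y' → Y and build the canonical LR(0) collection (I0 = CLOSURE({[Y' → . Y]}), then GOTO on every symbol after a dot until no new states appear). It has 12 states:
  I0: { [Y → . + f D], [Y → . - + +], [Y → . - D], [Y' → . Y] }  — shift
  I1: { [Y → + . f D] }  — shift
  I2: { [D → . - +], [D → . f], [Y → - . + +], [Y → - . D] }  — shift
  I3: { [Y' → Y .] }  — accept
  I4: { [Y → - + . +] }  — shift
  I5: { [D → - . +] }  — shift
  I6: { [Y → - D .] }  — reduce
  I7: { [D → f .] }  — reduce
  I8: { [D → - + .] }  — reduce
  I9: { [Y → - + + .] }  — reduce
  I10: { [D → . - +], [D → . f], [Y → + f . D] }  — shift
  I11: { [Y → + f D .] }  — reduce

Every state is either a pure shift/goto state or contains exactly one complete item and nothing to shift — no conflicts. The grammar is LR(0).

Answer: Yes, the grammar is LR(0)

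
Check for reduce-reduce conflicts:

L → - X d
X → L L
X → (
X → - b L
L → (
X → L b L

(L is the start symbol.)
A reduce-reduce conflict occurs when an LR(0) state has two complete items [A → α .] and [B → β .] — both call for a reduction, and with no lookahead the parser cannot choose between them.

Augment with L' → L and build the canonical LR(0) collection (I0 = CLOSURE({[L' → . L]}), then GOTO on every symbol after a dot until no new states appear). It has 14 states:
  I0: { [L → . (], [L → . - X d], [L' → . L] }  — shift
  I1: { [L → ( .] }  — reduce
  I2: { [L → - . X d], [L → . (], [L → . - X d], [X → . (], [X → . - b L], [X → . L L], [X → . L b L] }  — shift
  I3: { [L' → L .] }  — accept
  I4: { [L → ( .], [X → ( .] }  — 2 reduces
  I5: { [L → - . X d], [L → . (], [L → . - X d], [X → - . b L], [X → . (], [X → . - b L], [X → . L L], [X → . L b L] }  — shift
  I6: { [L → . (], [L → . - X d], [X → L . L], [X → L . b L] }  — shift
  I7: { [L → - X . d] }  — shift
  I8: { [L → - X d .] }  — reduce
  I9: { [X → L L .] }  — reduce
  I10: { [L → . (], [L → . - X d], [X → L b . L] }  — shift
  I11: { [X → L b L .] }  — reduce
  I12: { [L → . (], [L → . - X d], [X → - b . L] }  — shift
  I13: { [X → - b L .] }  — reduce

I4 contains complete items [L → ( .], [X → ( .] — reduce-reduce conflict.

Answer: Yes — I4: [L → ( .] vs [X → ( .]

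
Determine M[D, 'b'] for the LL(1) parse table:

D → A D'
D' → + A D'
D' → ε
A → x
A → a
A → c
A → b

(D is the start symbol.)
To find M[D, 'b'], we find productions for D where 'b' is in the predict set (PREDICT(N → α) = (FIRST(α) \ {ε}) ∪ (FOLLOW(N) if α ⇒* ε)).

Relevant sets:
  FIRST(A) = { 'a', 'b', 'c', 'x' }

D → A D': PREDICT = { 'a', 'b', 'c', 'x' }
  'b' is in predict set, so this production goes in M[D, 'b']

M[D, 'b'] = D → A D'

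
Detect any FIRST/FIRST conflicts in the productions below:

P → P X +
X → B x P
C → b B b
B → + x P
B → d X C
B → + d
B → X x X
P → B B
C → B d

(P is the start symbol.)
A FIRST/FIRST conflict occurs when two productions N → α and N → β for the same non-terminal have FIRST(α) ∩ FIRST(β) ≠ ∅ (with ε ∈ FIRST of a nullable right-hand side, so two nullable alternatives also conflict).

FIRST sets of the non-terminals at (or reachable through a nullable prefix from) the front of some alternative:
  FIRST(P) = { '+', 'd' }
  FIRST(B) = { '+', 'd' }
  FIRST(X) = { '+', 'd' }

Productions for P:
  P → P X +: FIRST = { '+', 'd' }
  P → B B: FIRST = { '+', 'd' }
Productions for C:
  C → b B b: FIRST = { 'b' }
  C → B d: FIRST = { '+', 'd' }
Productions for B:
  B → + x P: FIRST = { '+' }
  B → d X C: FIRST = { 'd' }
  B → + d: FIRST = { '+' }
  B → X x X: FIRST = { '+', 'd' }
X has only one production, so no FIRST/FIRST conflict is possible there.

Conflict for P: P → P X + and P → B B
  Overlap: { '+', 'd' }
Conflict for B: B → + x P and B → + d
  Overlap: { '+' }
Conflict for B: B → + x P and B → X x X
  Overlap: { '+' }
Conflict for B: B → d X C and B → X x X
  Overlap: { 'd' }
Conflict for B: B → + d and B → X x X
  Overlap: { '+' }

Answer: Yes. P → P X '+' / P → B B on { '+', 'd' }; B → '+' x P / B → '+' d on { '+' }; B → '+' x P / B → X x X on { '+' }; B → d X C / B → X x X on { 'd' }; B → '+' d / B → X x X on { '+' }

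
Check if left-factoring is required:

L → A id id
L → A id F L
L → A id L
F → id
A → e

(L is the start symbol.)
Left-factoring is needed when two productions for the same non-terminal
share a common prefix on the right-hand side.

Productions for L:
  L → A id id
  L → A id F L
  L → A id L

Found common prefix 'A id' in productions for L

Answer: Yes, L has productions with common prefix 'A id'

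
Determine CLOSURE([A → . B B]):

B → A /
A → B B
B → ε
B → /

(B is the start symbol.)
{ [A → . B B], [B → . /], [B → . A /], [B → .] }

To compute CLOSURE, for each item [A → α.Bβ] where B is a non-terminal, add [B → .γ] for all productions B → γ; repeat for the newly added items until nothing changes.

Start with: [A → . B B]
  [A → . B B] has the dot before B: add [B → . A /], [B → .], [B → . /]
  [B → . A /] has the dot before A: all A-items already present
No further items can be added.

CLOSURE = { [A → . B B], [B → . /], [B → . A /], [B → .] }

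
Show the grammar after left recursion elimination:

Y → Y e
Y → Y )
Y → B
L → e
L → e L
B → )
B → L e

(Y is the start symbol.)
Y → B Y'
Y' → e Y'
Y' → ) Y'
Y' → ε
L → e
L → e L
B → )
B → L e

Y is directly left-recursive. The standard transformation for
  A → A α₁ | ... | A α_m | β₁ | ... | β_n
is
  A  → β₁ A' | ... | β_n A'
  A' → α₁ A' | ... | α_m A' | ε

Y → B becomes Y → B Y'
Y → Y e becomes Y' → e Y'
Y → Y ) becomes Y' → ) Y'
Add Y' → ε

Productions for other non-terminals are unchanged:
  L → e
  L → e L
  B → )
  B → L e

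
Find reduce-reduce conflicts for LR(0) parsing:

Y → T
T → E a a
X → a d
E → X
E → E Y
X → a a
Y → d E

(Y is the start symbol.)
Yes — I12: [T → E a a .] vs [X → a a .]

A reduce-reduce conflict occurs when an LR(0) state has two complete items [A → α .] and [B → β .] — both call for a reduction, and with no lookahead the parser cannot choose between them.

Augment with Y' → Y and build the canonical LR(0) collection (I0 = CLOSURE({[Y' → . Y]}), then GOTO on every symbol after a dot until no new states appear). It has 13 states:
  I0: { [E → . E Y], [E → . X], [T → . E a a], [X → . a a], [X → . a d], [Y → . T], [Y → . d E], [Y' → . Y] }  — shift
  I1: { [E → . E Y], [E → . X], [E → E . Y], [T → . E a a], [T → E . a a], [X → . a a], [X → . a d], [Y → . T], [Y → . d E] }  — shift
  I2: { [Y → T .] }  — reduce
  I3: { [E → X .] }  — reduce
  I4: { [Y' → Y .] }  — accept
  I5: { [X → a . a], [X → a . d] }  — shift
  I6: { [E → . E Y], [E → . X], [X → . a a], [X → . a d], [Y → d . E] }  — shift
  I7: { [E → . E Y], [E → . X], [E → E . Y], [T → . E a a], [X → . a a], [X → . a d], [Y → . T], [Y → . d E], [Y → d E .] }  — shift, reduce
  I8: { [E → E Y .] }  — reduce
  I9: { [X → a a .] }  — reduce
  I10: { [X → a d .] }  — reduce
  I11: { [T → E a . a], [X → a . a], [X → a . d] }  — shift
  I12: { [T → E a a .], [X → a a .] }  — 2 reduces

I12 contains complete items [T → E a a .], [X → a a .] — reduce-reduce conflict.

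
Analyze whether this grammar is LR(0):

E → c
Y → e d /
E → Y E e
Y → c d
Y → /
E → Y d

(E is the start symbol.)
No. Shift-reduce conflict between [E → c .] and [Y → c . d]

Augment with E' → E and build the canonical LR(0) collection (I0 = CLOSURE({[E' → . E]}), then GOTO on every symbol after a dot until no new states appear). It has 12 states:
  I0: { [E → . Y E e], [E → . Y d], [E → . c], [E' → . E], [Y → . /], [Y → . c d], [Y → . e d /] }  — shift
  I1: { [Y → / .] }  — reduce
  I2: { [E' → E .] }  — accept
  I3: { [E → . Y E e], [E → . Y d], [E → . c], [E → Y . E e], [E → Y . d], [Y → . /], [Y → . c d], [Y → . e d /] }  — shift
  I4: { [E → c .], [Y → c . d] }  — shift, reduce
  I5: { [Y → e . d /] }  — shift
  I6: { [Y → e d . /] }  — shift
  I7: { [Y → e d / .] }  — reduce
  I8: { [Y → c d .] }  — reduce
  I9: { [E → Y E . e] }  — shift
  I10: { [E → Y d .] }  — reduce
  I11: { [E → Y E e .] }  — reduce

Conflict in state I4:
  Shift-reduce conflict between [E → c .] and [Y → c . d]
So the grammar is NOT LR(0).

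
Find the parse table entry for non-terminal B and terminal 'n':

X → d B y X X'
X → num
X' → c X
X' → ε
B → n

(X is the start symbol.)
B → n

To find M[B, 'n'], we find productions for B where 'n' is in the predict set (PREDICT(N → α) = (FIRST(α) \ {ε}) ∪ (FOLLOW(N) if α ⇒* ε)).

B → n: PREDICT = { 'n' }
  'n' is in predict set, so this production goes in M[B, 'n']

M[B, 'n'] = B → n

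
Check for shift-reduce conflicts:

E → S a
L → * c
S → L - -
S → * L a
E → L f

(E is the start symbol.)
No shift-reduce conflicts

Augment with E' → E and build the canonical LR(0) collection (I0 = CLOSURE({[E' → . E]}), then GOTO on every symbol after a dot until no new states appear). It has 13 states:
  I0: { [E → . L f], [E → . S a], [E' → . E], [L → . * c], [S → . * L a], [S → . L - -] }  — shift
  I1: { [L → * . c], [L → . * c], [S → * . L a] }  — shift
  I2: { [E' → E .] }  — accept
  I3: { [E → L . f], [S → L . - -] }  — shift
  I4: { [E → S . a] }  — shift
  I5: { [E → S a .] }  — reduce
  I6: { [S → L - . -] }  — shift
  I7: { [E → L f .] }  — reduce
  I8: { [S → L - - .] }  — reduce
  I9: { [L → * . c] }  — shift
  I10: { [S → * L . a] }  — shift
  I11: { [L → * c .] }  — reduce
  I12: { [S → * L a .] }  — reduce

No state contains both a complete item and a shift item.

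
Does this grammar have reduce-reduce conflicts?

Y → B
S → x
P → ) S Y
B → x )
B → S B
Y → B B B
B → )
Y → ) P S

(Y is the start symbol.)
A reduce-reduce conflict occurs when an LR(0) state has two complete items [A → α .] and [B → β .] — both call for a reduction, and with no lookahead the parser cannot choose between them.

Augment with Y' → Y and build the canonical LR(0) collection (I0 = CLOSURE({[Y' → . Y]}), then GOTO on every symbol after a dot until no new states appear). It has 17 states:
  I0: { [B → . )], [B → . S B], [B → . x )], [S → . x], [Y → . ) P S], [Y → . B B B], [Y → . B], [Y' → . Y] }  — shift
  I1: { [B → ) .], [P → . ) S Y], [Y → ) . P S] }  — shift, reduce
  I2: { [B → . )], [B → . S B], [B → . x )], [S → . x], [Y → B . B B], [Y → B .] }  — shift, reduce
  I3: { [B → . )], [B → . S B], [B → . x )], [B → S . B], [S → . x] }  — shift
  I4: { [Y' → Y .] }  — accept
  I5: { [B → x . )], [S → x .] }  — shift, reduce
  I6: { [B → x ) .] }  — reduce
  I7: { [B → ) .] }  — reduce
  I8: { [B → S B .] }  — reduce
  I9: { [B → . )], [B → . S B], [B → . x )], [S → . x], [Y → B B . B] }  — shift
  I10: { [Y → B B B .] }  — reduce
  I11: { [P → ) . S Y], [S → . x] }  — shift
  I12: { [S → . x], [Y → ) P . S] }  — shift
  I13: { [Y → ) P S .] }  — reduce
  I14: { [S → x .] }  — reduce
  I15: { [B → . )], [B → . S B], [B → . x )], [P → ) S . Y], [S → . x], [Y → . ) P S], [Y → . B B B], [Y → . B] }  — shift
  I16: { [P → ) S Y .] }  — reduce

No state contains more than one complete item.

Answer: No reduce-reduce conflicts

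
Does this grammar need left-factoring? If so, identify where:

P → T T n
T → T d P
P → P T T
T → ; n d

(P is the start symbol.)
No, left-factoring is not needed

Left-factoring is needed when two productions for the same non-terminal
share a common prefix on the right-hand side.

Productions for P:
  P → T T n
  P → P T T
Productions for T:
  T → T d P
  T → ; n d

No common prefixes found.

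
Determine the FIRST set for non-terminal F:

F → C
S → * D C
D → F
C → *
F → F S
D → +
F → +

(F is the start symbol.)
FIRST sets of the other non-terminals involved (by the same procedure, iterated to a fixed point):
  FIRST(C) = { '*' }

From F → C:
  - C is a non-terminal: add FIRST(C) \ {ε} = { '*' }
    C is not nullable, so stop
From F → F S:
  - F is the symbol being defined: contributes nothing new
    F is not nullable, so stop
From F → +:
  - '+' is a terminal: add '+' and stop

Collecting: FIRST(F) = { '*', '+' }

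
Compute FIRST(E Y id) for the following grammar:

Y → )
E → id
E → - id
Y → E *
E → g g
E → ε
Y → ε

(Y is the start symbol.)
{ ')', '*', '-', 'g', 'id' }

FIRST sets of the non-terminals involved (from the grammar, by fixed-point iteration):
  FIRST(E) = { '-', 'g', 'id', ε }
  FIRST(Y) = { ')', '*', '-', 'g', 'id', ε }

To compute FIRST(E Y id), process the symbols left to right:
Symbol E is a non-terminal. Add FIRST(E) \ {ε} = { '-', 'g', 'id' }
E is nullable (ε ∈ FIRST(E)), continue to the next symbol.
Symbol Y is a non-terminal. Add FIRST(Y) \ {ε} = { ')', '*', '-', 'g', 'id' }
Y is nullable (ε ∈ FIRST(Y)), continue to the next symbol.
Symbol id is a terminal. Add 'id' and stop.
FIRST(E Y id) = { ')', '*', '-', 'g', 'id' }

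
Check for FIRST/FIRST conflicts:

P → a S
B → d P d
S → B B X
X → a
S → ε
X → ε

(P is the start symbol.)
No FIRST/FIRST conflicts.

FIRST sets of the non-terminals at (or reachable through a nullable prefix from) the front of some alternative:
  FIRST(B) = { 'd' }

Productions for S:
  S → B B X: FIRST = { 'd' }
  S → ε: FIRST = { ε }
Productions for X:
  X → a: FIRST = { 'a' }
  X → ε: FIRST = { ε }
P, B have only one production, so no FIRST/FIRST conflict is possible there.

All alternatives of each non-terminal have pairwise disjoint FIRST sets.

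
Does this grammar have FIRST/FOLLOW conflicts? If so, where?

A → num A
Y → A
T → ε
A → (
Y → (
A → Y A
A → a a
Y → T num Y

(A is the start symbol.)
Nullable non-terminals: T.
T has a nullable alternative but only one production, so nothing to check.

A, Y have no nullable alternative, so no FIRST/FOLLOW check is needed there.

No FIRST/FOLLOW conflicts found.

Answer: No FIRST/FOLLOW conflicts.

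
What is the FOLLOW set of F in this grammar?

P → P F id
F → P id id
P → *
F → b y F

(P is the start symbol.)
{ 'id' }

To compute FOLLOW(F), find every occurrence of F on a right-hand side N → α F β: add FIRST(β) \ {ε}, and if β is empty or nullable also add FOLLOW(N). Iterate to a fixed point.

In P → P F id: F is followed by id, add FIRST(id) \ {ε} = { 'id' }
In F → b y F: F is at the end; this adds FOLLOW(F) to itself — nothing new

Taking the union: FOLLOW(F) = { 'id' }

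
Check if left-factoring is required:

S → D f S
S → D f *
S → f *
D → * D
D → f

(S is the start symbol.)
Left-factoring is needed when two productions for the same non-terminal
share a common prefix on the right-hand side.

Productions for S:
  S → D f S
  S → D f *
  S → f *
Productions for D:
  D → * D
  D → f

Found common prefix 'D f' in productions for S

Answer: Yes, S has productions with common prefix 'D f'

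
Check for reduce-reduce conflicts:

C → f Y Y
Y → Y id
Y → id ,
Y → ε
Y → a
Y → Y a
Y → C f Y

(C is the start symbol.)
Yes — I9: [Y → Y a .] vs [Y → a .]

A reduce-reduce conflict occurs when an LR(0) state has two complete items [A → α .] and [B → β .] — both call for a reduction, and with no lookahead the parser cannot choose between them.

Augment with C' → C and build the canonical LR(0) collection (I0 = CLOSURE({[C' → . C]}), then GOTO on every symbol after a dot until no new states appear). It has 15 states:
  I0: { [C → . f Y Y], [C' → . C] }  — shift
  I1: { [C' → C .] }  — accept
  I2: { [C → . f Y Y], [C → f . Y Y], [Y → . C f Y], [Y → . Y a], [Y → . Y id], [Y → . a], [Y → . id ,], [Y → .] }  — shift, reduce
  I3: { [Y → C . f Y] }  — shift
  I4: { [C → . f Y Y], [C → f Y . Y], [Y → . C f Y], [Y → . Y a], [Y → . Y id], [Y → . a], [Y → . id ,], [Y → .], [Y → Y . a], [Y → Y . id] }  — shift, reduce
  I5: { [Y → a .] }  — reduce
  I6: { [Y → id . ,] }  — shift
  I7: { [Y → id , .] }  — reduce
  I8: { [C → f Y Y .], [Y → Y . a], [Y → Y . id] }  — shift, reduce
  I9: { [Y → Y a .], [Y → a .] }  — 2 reduces
  I10: { [Y → Y id .], [Y → id . ,] }  — shift, reduce
  I11: { [Y → Y a .] }  — reduce
  I12: { [Y → Y id .] }  — reduce
  I13: { [C → . f Y Y], [Y → . C f Y], [Y → . Y a], [Y → . Y id], [Y → . a], [Y → . id ,], [Y → .], [Y → C f . Y] }  — shift, reduce
  I14: { [Y → C f Y .], [Y → Y . a], [Y → Y . id] }  — shift, reduce

I9 contains complete items [Y → Y a .], [Y → a .] — reduce-reduce conflict.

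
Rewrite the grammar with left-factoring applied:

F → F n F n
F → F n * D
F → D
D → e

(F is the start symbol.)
F → F n F'
F' → F n
F' → * D
F → D
D → e

Left-factoring transforms A → αβ₁ | αβ₂ into A → αA' and A' → β₁ | β₂
(α is the longest common prefix among the alternatives). Repeat until
no nonterminal has two alternatives with a common prefix.

Round 1: F has alternatives sharing prefix 'F n'. Introduce F': F → F n F'
  Add: F' → F n
  Add: F' → * D

No remaining common prefixes — done.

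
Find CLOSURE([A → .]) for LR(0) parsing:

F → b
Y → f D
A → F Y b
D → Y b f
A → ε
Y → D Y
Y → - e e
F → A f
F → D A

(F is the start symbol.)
{ [A → .] }

Start with: [A → .]
The dot is at the end, so nothing is added.

CLOSURE = { [A → .] }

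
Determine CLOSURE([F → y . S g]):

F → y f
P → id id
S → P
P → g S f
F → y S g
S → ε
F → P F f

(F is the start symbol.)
{ [F → y . S g], [P → . g S f], [P → . id id], [S → . P], [S → .] }

To compute CLOSURE, for each item [A → α.Bβ] where B is a non-terminal, add [B → .γ] for all productions B → γ; repeat for the newly added items until nothing changes.

Start with: [F → y . S g]
  [F → y . S g] has the dot before S: add [S → . P], [S → .]
  [S → . P] has the dot before P: add [P → . id id], [P → . g S f]
No further items can be added.

CLOSURE = { [F → y . S g], [P → . g S f], [P → . id id], [S → . P], [S → .] }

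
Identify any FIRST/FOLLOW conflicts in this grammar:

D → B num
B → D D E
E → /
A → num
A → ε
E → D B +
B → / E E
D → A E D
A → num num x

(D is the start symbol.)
Nullable non-terminals: A.

A: nullable alternative(s) A → ε; FOLLOW(A) = { '/', 'num' }
  A → num: FIRST \ {ε} = { 'num' } — overlaps FOLLOW(A) on { 'num' }: CONFLICT
  A → ε: FIRST \ {ε} = { } — this is the only nullable alternative, skip
  A → num num x: FIRST \ {ε} = { 'num' } — overlaps FOLLOW(A) on { 'num' }: CONFLICT

B, D, E have no nullable alternative, so no FIRST/FOLLOW check is needed there.

So the grammar has 2 FIRST/FOLLOW conflicts (marked CONFLICT above).

Answer: Yes. A → num with FOLLOW(A) on { 'num' }; A → num num x with FOLLOW(A) on { 'num' }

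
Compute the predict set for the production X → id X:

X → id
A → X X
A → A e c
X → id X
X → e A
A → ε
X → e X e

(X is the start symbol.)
{ 'id' }

PREDICT(X → id X) = (FIRST(RHS) \ {ε}) ∪ (FOLLOW(X) if ε ∈ FIRST(RHS), i.e. RHS ⇒* ε)
FIRST(id X) = { 'id' }
ε ∉ FIRST(id X), so FOLLOW(X) is not added.
PREDICT(X → id X) = { 'id' }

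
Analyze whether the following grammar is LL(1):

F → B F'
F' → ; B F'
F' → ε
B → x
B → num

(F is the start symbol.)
A grammar is LL(1) if for each non-terminal N with multiple productions, the predict sets of those productions are pairwise disjoint, where PREDICT(N → α) = (FIRST(α) \ {ε}) ∪ (FOLLOW(N) if α ⇒* ε).

Relevant sets:
  FOLLOW(F') = { $ }

For F':
  PREDICT(F' → ';' B F') = { ';' }
  PREDICT(F' → ε) = { $ }
For B:
  PREDICT(B → x) = { 'x' }
  PREDICT(B → num) = { 'num' }
F has a single production, so nothing to check there.

All predict sets are disjoint. The grammar IS LL(1).

Answer: Yes, the grammar is LL(1).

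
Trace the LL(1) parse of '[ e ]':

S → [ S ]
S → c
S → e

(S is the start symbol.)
LL(1) parsing maintains a stack (initially the start symbol over $) and the input. At each step: if the stack top is a terminal, match it against the current input token; if it is a non-terminal N, replace it with the RHS of M[N, lookahead] (the unique production whose predict set contains the lookahead).

Stack is shown with the top on the left.

Stack    Input    Action
------------------------
S $      [ e ] $  output S → [ S ]
[ S ] $  [ e ] $  match '['
S ] $    e ] $    output S → e
e ] $    e ] $    match 'e'
] $      ] $      match ']'
$        $        accept

The string is accepted.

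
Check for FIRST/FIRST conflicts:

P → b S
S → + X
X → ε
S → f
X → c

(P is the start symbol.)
No FIRST/FIRST conflicts.

Productions for S:
  S → + X: FIRST = { '+' }
  S → f: FIRST = { 'f' }
Productions for X:
  X → ε: FIRST = { ε }
  X → c: FIRST = { 'c' }
P has only one production, so no FIRST/FIRST conflict is possible there.

All alternatives of each non-terminal have pairwise disjoint FIRST sets.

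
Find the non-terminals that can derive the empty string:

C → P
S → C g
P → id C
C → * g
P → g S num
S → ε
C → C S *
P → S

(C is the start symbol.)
A non-terminal is nullable if it can derive ε (the empty string): either it has an ε-production, or it has a production whose right-hand side consists entirely of nullable non-terminals.

ε-productions: S → ε
So S is immediately nullable.
P → S: every symbol on the right is nullable, so P is nullable too.
C → P: every symbol on the right is nullable, so C is nullable too.
Every non-terminal is now nullable.
Nullable = { 'C', 'P', 'S' }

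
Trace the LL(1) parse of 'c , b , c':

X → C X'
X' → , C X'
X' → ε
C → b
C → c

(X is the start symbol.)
LL(1) parsing maintains a stack (initially the start symbol over $) and the input. At each step: if the stack top is a terminal, match it against the current input token; if it is a non-terminal N, replace it with the RHS of M[N, lookahead] (the unique production whose predict set contains the lookahead).

Stack is shown with the top on the left.

Stack     Input        Action
-----------------------------
X $       c , b , c $  output X → C X'
C X' $    c , b , c $  output C → c
c X' $    c , b , c $  match 'c'
X' $      , b , c $    output X' → , C X'
, C X' $  , b , c $    match ','
C X' $    b , c $      output C → b
b X' $    b , c $      match 'b'
X' $      , c $        output X' → , C X'
, C X' $  , c $        match ','
C X' $    c $          output C → c
c X' $    c $          match 'c'
X' $      $            output X' → ε
$         $            accept

The string is accepted.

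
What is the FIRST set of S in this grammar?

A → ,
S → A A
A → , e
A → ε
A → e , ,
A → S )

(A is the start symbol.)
FIRST sets of the other non-terminals involved (by the same procedure, iterated to a fixed point):
  FIRST(A) = { ')', ',', 'e', ε }

From S → A A:
  - A is a non-terminal: add FIRST(A) \ {ε} = { ')', ',', 'e' }
    A is nullable, so continue to the next symbol
  - A is a non-terminal: add FIRST(A) \ {ε} = { ')', ',', 'e' }
    A is nullable and nothing follows, so the whole right-hand side can vanish: ε ∈ FIRST(S)

Collecting: FIRST(S) = { ')', ',', 'e', ε }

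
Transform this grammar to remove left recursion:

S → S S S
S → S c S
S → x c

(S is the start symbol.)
S → x c S'
S' → S S S'
S' → c S S'
S' → ε

S is directly left-recursive. The standard transformation for
  A → A α₁ | ... | A α_m | β₁ | ... | β_n
is
  A  → β₁ A' | ... | β_n A'
  A' → α₁ A' | ... | α_m A' | ε

S → x c becomes S → x c S'
S → S S S becomes S' → S S S'
S → S c S becomes S' → c S S'
Add S' → ε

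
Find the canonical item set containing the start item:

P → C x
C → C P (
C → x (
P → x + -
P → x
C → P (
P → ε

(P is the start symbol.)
{ [C → . C P (], [C → . P (], [C → . x (], [P → . C x], [P → . x + -], [P → . x], [P → .], [P' → . P] }

First, augment the grammar with P' → P
I₀ = CLOSURE({ [P' → . P] }):
  [P' → . P] has the dot before P: add [P → . C x], [P → . x + -], [P → . x], [P → .]
  [P → . C x] has the dot before C: add [C → . C P (], [C → . x (], [C → . P (]
No further items can be added.

I₀ = { [C → . C P (], [C → . P (], [C → . x (], [P → . C x], [P → . x + -], [P → . x], [P → .], [P' → . P] }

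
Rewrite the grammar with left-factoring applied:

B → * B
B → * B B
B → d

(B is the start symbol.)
Left-factoring transforms A → αβ₁ | αβ₂ into A → αA' and A' → β₁ | β₂
(α is the longest common prefix among the alternatives). Repeat until
no nonterminal has two alternatives with a common prefix.

Round 1: B has alternatives sharing prefix '* B'. Introduce B': B → * B B'
  Add: B' → ε
  Add: B' → B

No remaining common prefixes — done.

Resulting grammar:
B → * B B'
B' → ε
B' → B
B → d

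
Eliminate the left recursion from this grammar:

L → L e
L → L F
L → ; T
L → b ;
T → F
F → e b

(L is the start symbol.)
L is directly left-recursive. The standard transformation for
  A → A α₁ | ... | A α_m | β₁ | ... | β_n
is
  A  → β₁ A' | ... | β_n A'
  A' → α₁ A' | ... | α_m A' | ε

L → ; T becomes L → ; T L'
L → b ; becomes L → b ; L'
L → L e becomes L' → e L'
L → L F becomes L' → F L'
Add L' → ε

Productions for other non-terminals are unchanged:
  T → F
  F → e b

Resulting grammar:
L → ; T L'
L → b ; L'
L' → e L'
L' → F L'
L' → ε
T → F
F → e b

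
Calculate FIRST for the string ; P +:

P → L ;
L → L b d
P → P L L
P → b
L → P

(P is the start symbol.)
To compute FIRST(; P +), process the symbols left to right:
Symbol ; is a terminal. Add ';' and stop.
FIRST(; P +) = { ';' }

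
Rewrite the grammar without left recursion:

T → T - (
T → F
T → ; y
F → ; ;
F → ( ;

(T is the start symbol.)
T is directly left-recursive. The standard transformation for
  A → A α₁ | ... | A α_m | β₁ | ... | β_n
is
  A  → β₁ A' | ... | β_n A'
  A' → α₁ A' | ... | α_m A' | ε

T → F becomes T → F T'
T → ; y becomes T → ; y T'
T → T - ( becomes T' → - ( T'
Add T' → ε

Productions for other non-terminals are unchanged:
  F → ; ;
  F → ( ;

Resulting grammar:
T → F T'
T → ; y T'
T' → - ( T'
T' → ε
F → ; ;
F → ( ;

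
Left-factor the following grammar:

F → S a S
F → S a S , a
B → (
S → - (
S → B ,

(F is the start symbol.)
F → S a S F'
F' → ε
F' → , a
B → (
S → - (
S → B ,

Left-factoring transforms A → αβ₁ | αβ₂ into A → αA' and A' → β₁ | β₂
(α is the longest common prefix among the alternatives). Repeat until
no nonterminal has two alternatives with a common prefix.

Round 1: F has alternatives sharing prefix 'S a S'. Introduce F': F → S a S F'
  Add: F' → ε
  Add: F' → , a

No remaining common prefixes — done.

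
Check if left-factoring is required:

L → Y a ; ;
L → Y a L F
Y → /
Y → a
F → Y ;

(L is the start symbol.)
Left-factoring is needed when two productions for the same non-terminal
share a common prefix on the right-hand side.

Productions for L:
  L → Y a ; ;
  L → Y a L F
Productions for Y:
  Y → /
  Y → a

Found common prefix 'Y a' in productions for L

Answer: Yes, L has productions with common prefix 'Y a'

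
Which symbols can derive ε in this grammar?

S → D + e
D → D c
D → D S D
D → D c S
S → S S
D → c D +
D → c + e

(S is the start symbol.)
A non-terminal is nullable if it can derive ε (the empty string): either it has an ε-production, or it has a production whose right-hand side consists entirely of nullable non-terminals.

There are no ε-productions, so no non-terminal can derive ε.
No non-terminals are nullable.

Answer: None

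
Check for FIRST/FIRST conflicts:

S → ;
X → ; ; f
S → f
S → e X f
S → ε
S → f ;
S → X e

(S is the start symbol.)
Yes. S → ';' / S → X e on { ';' }; S → f / S → f ';' on { 'f' }

A FIRST/FIRST conflict occurs when two productions N → α and N → β for the same non-terminal have FIRST(α) ∩ FIRST(β) ≠ ∅ (with ε ∈ FIRST of a nullable right-hand side, so two nullable alternatives also conflict).

FIRST sets of the non-terminals at (or reachable through a nullable prefix from) the front of some alternative:
  FIRST(X) = { ';' }

Productions for S:
  S → ;: FIRST = { ';' }
  S → f: FIRST = { 'f' }
  S → e X f: FIRST = { 'e' }
  S → ε: FIRST = { ε }
  S → f ;: FIRST = { 'f' }
  S → X e: FIRST = { ';' }
X has only one production, so no FIRST/FIRST conflict is possible there.

Conflict for S: S → ; and S → X e
  Overlap: { ';' }
Conflict for S: S → f and S → f ;
  Overlap: { 'f' }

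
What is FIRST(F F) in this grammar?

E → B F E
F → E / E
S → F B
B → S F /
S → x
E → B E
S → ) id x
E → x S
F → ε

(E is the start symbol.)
{ ')', 'x', ε }

FIRST sets of the non-terminals involved (from the grammar, by fixed-point iteration):
  FIRST(F) = { ')', 'x', ε }

To compute FIRST(F F), process the symbols left to right:
Symbol F is a non-terminal. Add FIRST(F) \ {ε} = { ')', 'x' }
F is nullable (ε ∈ FIRST(F)), continue to the next symbol.
Symbol F is a non-terminal. Add FIRST(F) \ {ε} = { ')', 'x' }
F is nullable (ε ∈ FIRST(F)), continue to the next symbol.
All symbols are nullable, so ε is in the result.
FIRST(F F) = { ')', 'x', ε }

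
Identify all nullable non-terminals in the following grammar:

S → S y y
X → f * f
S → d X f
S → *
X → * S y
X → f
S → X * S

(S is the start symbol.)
A non-terminal is nullable if it can derive ε (the empty string): either it has an ε-production, or it has a production whose right-hand side consists entirely of nullable non-terminals.

There are no ε-productions, so no non-terminal can derive ε.
No non-terminals are nullable.

Answer: None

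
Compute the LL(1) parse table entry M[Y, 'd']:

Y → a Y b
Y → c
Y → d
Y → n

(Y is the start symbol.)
Y → d

To find M[Y, 'd'], we find productions for Y where 'd' is in the predict set (PREDICT(N → α) = (FIRST(α) \ {ε}) ∪ (FOLLOW(N) if α ⇒* ε)).

Y → a Y b: PREDICT = { 'a' }
Y → c: PREDICT = { 'c' }
Y → d: PREDICT = { 'd' }
  'd' is in predict set, so this production goes in M[Y, 'd']
Y → n: PREDICT = { 'n' }

M[Y, 'd'] = Y → d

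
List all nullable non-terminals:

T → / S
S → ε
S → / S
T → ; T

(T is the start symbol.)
A non-terminal is nullable if it can derive ε (the empty string): either it has an ε-production, or it has a production whose right-hand side consists entirely of nullable non-terminals.

ε-productions: S → ε
So S is immediately nullable.
No further non-terminal can be added: every production for the remaining non-terminals contains a terminal or a non-nullable non-terminal.
Nullable = { 'S' }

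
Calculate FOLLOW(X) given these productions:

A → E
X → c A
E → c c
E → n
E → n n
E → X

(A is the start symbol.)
In E → X: X is at the end, add FOLLOW(E)

The FOLLOW sets referred to above (computed the same way, to a fixed point):
  FOLLOW(E) = { $ }

Taking the union: FOLLOW(X) = { $ }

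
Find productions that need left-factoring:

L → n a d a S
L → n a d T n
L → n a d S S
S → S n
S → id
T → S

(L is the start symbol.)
Yes, L has productions with common prefix 'n a d'

Left-factoring is needed when two productions for the same non-terminal
share a common prefix on the right-hand side.

Productions for L:
  L → n a d a S
  L → n a d T n
  L → n a d S S
Productions for S:
  S → S n
  S → id

Found common prefix 'n a d' in productions for L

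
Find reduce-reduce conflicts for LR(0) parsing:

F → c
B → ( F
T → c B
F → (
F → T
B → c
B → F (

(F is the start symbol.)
Augment with F' → F and build the canonical LR(0) collection (I0 = CLOSURE({[F' → . F]}), then GOTO on every symbol after a dot until no new states appear). It has 11 states:
  I0: { [F → . (], [F → . T], [F → . c], [F' → . F], [T → . c B] }  — shift
  I1: { [F → ( .] }  — reduce
  I2: { [F' → F .] }  — accept
  I3: { [F → T .] }  — reduce
  I4: { [B → . ( F], [B → . F (], [B → . c], [F → . (], [F → . T], [F → . c], [F → c .], [T → . c B], [T → c . B] }  — shift, reduce
  I5: { [B → ( . F], [F → ( .], [F → . (], [F → . T], [F → . c], [T → . c B] }  — shift, reduce
  I6: { [T → c B .] }  — reduce
  I7: { [B → F . (] }  — shift
  I8: { [B → . ( F], [B → . F (], [B → . c], [B → c .], [F → . (], [F → . T], [F → . c], [F → c .], [T → . c B], [T → c . B] }  — shift, 2 reduces
  I9: { [B → F ( .] }  — reduce
  I10: { [B → ( F .] }  — reduce

I8 contains complete items [B → c .], [F → c .] — reduce-reduce conflict.

Answer: Yes — I8: [B → c .] vs [F → c .]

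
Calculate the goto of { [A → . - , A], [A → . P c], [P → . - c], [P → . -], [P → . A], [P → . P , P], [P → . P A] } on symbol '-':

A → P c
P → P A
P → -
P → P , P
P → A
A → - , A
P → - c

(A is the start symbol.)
{ [A → - . , A], [P → - . c], [P → - .] }

GOTO(I, '-') = CLOSURE({ [A → αX.β] : [A → α.Xβ] ∈ I, X = '-' })

Items with dot before '-', with the dot advanced:
  [A → . - , A] → [A → - . , A]
  [P → . -] → [P → - .]
  [P → . - c] → [P → - . c]
Closure adds nothing (no advanced item has the dot before a non-terminal).

GOTO = { [A → - . , A], [P → - . c], [P → - .] }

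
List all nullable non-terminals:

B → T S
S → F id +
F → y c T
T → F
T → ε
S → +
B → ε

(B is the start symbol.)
ε-productions: T → ε, B → ε
So T, B are immediately nullable.
No further non-terminal can be added: every production for the remaining non-terminals contains a terminal or a non-nullable non-terminal.
Nullable = { 'B', 'T' }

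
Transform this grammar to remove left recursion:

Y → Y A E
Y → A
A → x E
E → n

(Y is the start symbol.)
Y is directly left-recursive. The standard transformation for
  A → A α₁ | ... | A α_m | β₁ | ... | β_n
is
  A  → β₁ A' | ... | β_n A'
  A' → α₁ A' | ... | α_m A' | ε

Y → A becomes Y → A Y'
Y → Y A E becomes Y' → A E Y'
Add Y' → ε

Productions for other non-terminals are unchanged:
  A → x E
  E → n

Resulting grammar:
Y → A Y'
Y' → A E Y'
Y' → ε
A → x E
E → n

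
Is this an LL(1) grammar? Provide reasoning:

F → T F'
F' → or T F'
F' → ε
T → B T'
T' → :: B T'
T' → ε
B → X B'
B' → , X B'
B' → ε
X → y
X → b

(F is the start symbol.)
A grammar is LL(1) if for each non-terminal N with multiple productions, the predict sets of those productions are pairwise disjoint, where PREDICT(N → α) = (FIRST(α) \ {ε}) ∪ (FOLLOW(N) if α ⇒* ε).

Relevant sets:
  FOLLOW(F') = { $ }
  FOLLOW(T') = { $, 'or' }
  FOLLOW(B') = { $, '::', 'or' }

For F':
  PREDICT(F' → or T F') = { 'or' }
  PREDICT(F' → ε) = { $ }
For T':
  PREDICT(T' → :: B T') = { '::' }
  PREDICT(T' → ε) = { $, 'or' }
For B':
  PREDICT(B' → ',' X B') = { ',' }
  PREDICT(B' → ε) = { $, '::', 'or' }
For X:
  PREDICT(X → y) = { 'y' }
  PREDICT(X → b) = { 'b' }
F, T, B have a single production, so nothing to check there.

All predict sets are disjoint. The grammar IS LL(1).

Answer: Yes, the grammar is LL(1).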